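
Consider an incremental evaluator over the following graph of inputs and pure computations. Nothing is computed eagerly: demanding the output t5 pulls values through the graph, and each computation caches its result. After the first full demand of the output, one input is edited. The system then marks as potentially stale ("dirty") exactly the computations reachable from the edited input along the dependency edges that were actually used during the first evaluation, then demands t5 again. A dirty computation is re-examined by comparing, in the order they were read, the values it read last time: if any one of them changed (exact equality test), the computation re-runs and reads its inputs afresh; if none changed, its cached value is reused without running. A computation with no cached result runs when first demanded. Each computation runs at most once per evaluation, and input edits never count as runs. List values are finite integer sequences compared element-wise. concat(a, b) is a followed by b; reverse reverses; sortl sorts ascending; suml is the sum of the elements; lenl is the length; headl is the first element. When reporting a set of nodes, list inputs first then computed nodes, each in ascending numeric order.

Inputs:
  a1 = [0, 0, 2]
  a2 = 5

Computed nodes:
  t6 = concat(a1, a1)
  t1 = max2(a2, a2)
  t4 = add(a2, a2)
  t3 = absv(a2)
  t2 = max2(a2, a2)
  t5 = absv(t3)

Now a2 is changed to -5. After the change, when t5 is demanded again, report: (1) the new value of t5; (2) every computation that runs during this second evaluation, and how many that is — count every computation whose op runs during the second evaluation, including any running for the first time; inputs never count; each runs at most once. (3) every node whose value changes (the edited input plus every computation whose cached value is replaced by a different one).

t5 now evaluates to 5.
Run set: t3 (1 run).
Changed values: a2.
The important point: t3 recomputes to an identical value, and the output ends up unchanged.

Initial pass — values computed on the first demand:
  t3 = absv(5) = 5
  t5 = absv(5) = 5

Second demand — change propagation:
  t3: re-runs because a2 5->-5; new result 5 (unchanged).
  t5: re-examined; everything it read last time is the same (t3 unchanged) — cache 5 kept, no run.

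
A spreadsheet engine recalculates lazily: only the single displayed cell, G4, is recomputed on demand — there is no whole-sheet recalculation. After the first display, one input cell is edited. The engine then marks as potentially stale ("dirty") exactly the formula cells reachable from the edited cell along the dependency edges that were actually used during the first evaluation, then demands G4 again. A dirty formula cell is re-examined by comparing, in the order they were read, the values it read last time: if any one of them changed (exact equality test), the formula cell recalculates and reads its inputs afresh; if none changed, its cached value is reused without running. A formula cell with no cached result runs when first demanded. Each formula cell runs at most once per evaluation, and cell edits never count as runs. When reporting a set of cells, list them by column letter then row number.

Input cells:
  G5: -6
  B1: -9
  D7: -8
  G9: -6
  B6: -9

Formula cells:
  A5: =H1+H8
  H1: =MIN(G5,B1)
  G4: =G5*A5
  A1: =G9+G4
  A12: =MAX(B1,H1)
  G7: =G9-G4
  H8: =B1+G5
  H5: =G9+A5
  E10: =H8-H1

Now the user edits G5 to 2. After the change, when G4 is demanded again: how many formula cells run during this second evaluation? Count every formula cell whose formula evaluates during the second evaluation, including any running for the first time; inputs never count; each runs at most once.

Formula cells that run: A5, G4, H1, H8 — 4 in total.

First evaluation (everything demanded from the output):
  H1 = MIN(-6, -9) = -9
  H8 = -9 + -6 = -15
  A5 = -9 + -15 = -24
  G4 = -6 * -24 = 144

Propagation after the edit:
  H1: runs — G5 -6->2; result -9 (same value as before).
  H8: runs — G5 -6->2; result -7.
  A5: runs — H8 -15->-7; result -16.
  G4: runs — G5 -6->2; A5 -24->-16; result -32.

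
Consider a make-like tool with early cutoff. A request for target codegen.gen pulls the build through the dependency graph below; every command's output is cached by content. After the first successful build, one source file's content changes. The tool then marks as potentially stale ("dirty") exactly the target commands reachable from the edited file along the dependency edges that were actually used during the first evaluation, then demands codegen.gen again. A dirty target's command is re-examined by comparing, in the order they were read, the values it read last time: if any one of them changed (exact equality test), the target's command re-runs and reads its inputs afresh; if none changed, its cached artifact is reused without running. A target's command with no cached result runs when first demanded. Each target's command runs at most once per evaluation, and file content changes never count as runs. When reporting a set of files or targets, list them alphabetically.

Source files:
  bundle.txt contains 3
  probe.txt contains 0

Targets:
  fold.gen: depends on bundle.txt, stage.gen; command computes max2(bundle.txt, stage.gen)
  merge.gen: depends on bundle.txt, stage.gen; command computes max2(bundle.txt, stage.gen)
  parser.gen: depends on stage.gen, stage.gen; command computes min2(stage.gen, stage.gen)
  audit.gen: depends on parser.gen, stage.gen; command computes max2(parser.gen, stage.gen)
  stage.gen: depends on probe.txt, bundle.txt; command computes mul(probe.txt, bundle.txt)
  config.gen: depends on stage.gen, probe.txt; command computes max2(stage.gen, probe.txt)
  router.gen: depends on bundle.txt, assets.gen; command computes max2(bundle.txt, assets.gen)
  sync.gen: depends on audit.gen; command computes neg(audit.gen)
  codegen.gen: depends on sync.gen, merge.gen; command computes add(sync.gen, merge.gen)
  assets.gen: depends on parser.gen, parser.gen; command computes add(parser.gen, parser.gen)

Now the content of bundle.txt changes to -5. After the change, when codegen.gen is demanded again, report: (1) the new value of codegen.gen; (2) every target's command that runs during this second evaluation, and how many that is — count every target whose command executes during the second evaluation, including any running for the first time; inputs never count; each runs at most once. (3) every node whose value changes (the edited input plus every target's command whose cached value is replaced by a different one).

Demanding codegen.gen again yields 0.
3 target commands run: codegen.gen, merge.gen, stage.gen.
The nodes whose values change: bundle.txt, codegen.gen, merge.gen.
Note where the cutoff bites: parser.gen is checked, finds nothing changed, and keeps its cache.

First demand of the output computes:
  stage.gen = mul(0, 3) = 0
  merge.gen = max2(3, 0) = 3
  parser.gen = min2(0, 0) = 0
  audit.gen = max2(0, 0) = 0
  sync.gen = neg(0) = 0
  codegen.gen = add(0, 3) = 3

After the edit, cleaning proceeds:
  stage.gen: a read changed (bundle.txt 3->-5) — executes, giving 0 — identical to its old value.
  merge.gen: a read changed (bundle.txt 3->-5) — executes, giving 0.
  parser.gen: dirty, but its reads are unchanged (stage.gen unchanged, stage.gen unchanged); cached 0 stands.
  audit.gen: dirty, but its reads are unchanged (parser.gen unchanged, stage.gen unchanged); cached 0 stands.
  sync.gen: dirty, but its reads are unchanged (audit.gen unchanged); cached 0 stands.
  codegen.gen: a read changed (merge.gen 3->0) — executes, giving 0.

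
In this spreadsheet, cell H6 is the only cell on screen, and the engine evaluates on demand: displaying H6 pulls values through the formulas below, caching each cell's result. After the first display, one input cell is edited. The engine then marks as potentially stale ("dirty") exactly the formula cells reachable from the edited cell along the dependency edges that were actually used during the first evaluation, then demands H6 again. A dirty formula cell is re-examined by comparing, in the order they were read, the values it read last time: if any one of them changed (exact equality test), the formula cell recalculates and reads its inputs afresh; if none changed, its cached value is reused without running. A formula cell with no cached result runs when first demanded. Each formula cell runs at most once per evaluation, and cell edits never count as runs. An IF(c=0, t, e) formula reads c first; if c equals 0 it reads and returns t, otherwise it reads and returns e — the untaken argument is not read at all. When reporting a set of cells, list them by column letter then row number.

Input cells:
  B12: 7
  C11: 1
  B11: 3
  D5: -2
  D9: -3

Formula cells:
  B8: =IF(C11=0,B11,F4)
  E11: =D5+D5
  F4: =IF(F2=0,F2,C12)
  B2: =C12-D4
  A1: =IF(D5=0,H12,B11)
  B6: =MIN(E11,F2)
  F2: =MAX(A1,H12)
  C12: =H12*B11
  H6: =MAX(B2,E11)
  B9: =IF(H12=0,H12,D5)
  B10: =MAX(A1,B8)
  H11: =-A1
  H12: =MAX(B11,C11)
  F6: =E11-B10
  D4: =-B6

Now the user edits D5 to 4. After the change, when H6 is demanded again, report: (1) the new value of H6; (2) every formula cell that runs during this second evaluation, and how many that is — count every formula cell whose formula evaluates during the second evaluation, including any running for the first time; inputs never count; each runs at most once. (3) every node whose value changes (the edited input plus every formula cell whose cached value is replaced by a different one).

Initial pass — values computed on the first demand:
  E11 = -2 + -2 = -4
  H12 = MAX(3, 1) = 3
  A1 = IF(D5=0: D5=-2 -> else branch B11) = 3
  C12 = 3 * 3 = 9
  F2 = MAX(3, 3) = 3
  B6 = MIN(-4, 3) = -4
  D4 = -(-4) = 4
  B2 = 9 - 4 = 5
  H6 = MAX(5, -4) = 5

Second demand — change propagation:
  A1: re-runs because D5 -2->4; new result 3 (unchanged).
  E11: re-runs because D5 -2->4; D5 -2->4; new result 8.
  F2: re-examined; everything it read last time is the same (A1 unchanged, H12 unchanged) — cache 3 kept, no run.
  B6: re-runs because E11 -4->8; new result 3.
  D4: re-runs because B6 -4->3; new result -3.
  B2: re-runs because D4 4->-3; new result 12.
  H6: re-runs because B2 5->12; E11 -4->8; new result 12.

The important point: at F2 every value read last time is unchanged, so the dirty flag clears without a run.

H6 now evaluates to 12.
Run set: A1, B2, B6, D4, E11, H6 (6 run).
Changed values: B2, B6, D4, D5, E11, H6.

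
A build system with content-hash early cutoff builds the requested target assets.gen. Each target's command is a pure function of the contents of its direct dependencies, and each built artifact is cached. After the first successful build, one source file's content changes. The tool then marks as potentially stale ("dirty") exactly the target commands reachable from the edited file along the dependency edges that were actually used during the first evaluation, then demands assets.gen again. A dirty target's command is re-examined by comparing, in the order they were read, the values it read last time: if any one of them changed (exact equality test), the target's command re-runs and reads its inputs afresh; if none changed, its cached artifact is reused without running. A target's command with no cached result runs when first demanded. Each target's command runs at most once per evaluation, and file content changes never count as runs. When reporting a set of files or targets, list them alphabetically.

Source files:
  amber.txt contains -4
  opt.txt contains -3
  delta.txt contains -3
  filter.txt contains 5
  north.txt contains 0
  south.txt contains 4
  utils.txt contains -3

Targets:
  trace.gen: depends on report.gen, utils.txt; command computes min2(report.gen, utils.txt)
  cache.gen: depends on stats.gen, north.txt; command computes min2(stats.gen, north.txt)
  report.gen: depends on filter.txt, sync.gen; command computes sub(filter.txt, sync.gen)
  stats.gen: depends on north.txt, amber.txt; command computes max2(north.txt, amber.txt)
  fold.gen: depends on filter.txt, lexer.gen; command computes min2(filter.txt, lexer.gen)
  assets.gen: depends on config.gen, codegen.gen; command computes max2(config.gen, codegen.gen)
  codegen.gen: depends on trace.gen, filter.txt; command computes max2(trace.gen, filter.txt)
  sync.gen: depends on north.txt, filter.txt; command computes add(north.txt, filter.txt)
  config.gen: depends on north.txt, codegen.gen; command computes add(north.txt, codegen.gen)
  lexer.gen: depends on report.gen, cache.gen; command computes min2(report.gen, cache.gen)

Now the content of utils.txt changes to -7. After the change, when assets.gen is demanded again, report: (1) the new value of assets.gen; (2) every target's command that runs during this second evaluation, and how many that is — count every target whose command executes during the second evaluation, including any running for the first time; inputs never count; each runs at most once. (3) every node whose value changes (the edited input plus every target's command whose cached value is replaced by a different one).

First evaluation (everything demanded from the output):
  sync.gen = add(0, 5) = 5
  report.gen = sub(5, 5) = 0
  trace.gen = min2(0, -3) = -3
  codegen.gen = max2(-3, 5) = 5
  config.gen = add(0, 5) = 5
  assets.gen = max2(5, 5) = 5

Propagation after the edit:
  trace.gen: runs — utils.txt -3->-7; result -7.
  codegen.gen: runs — trace.gen -3->-7; result 5 (same value as before).
  config.gen: checked — values it read are unchanged (north.txt unchanged, codegen.gen unchanged); reused cached 5 without running.
  assets.gen: checked — values it read are unchanged (config.gen unchanged, codegen.gen unchanged); reused cached 5 without running.

Key observation: the change is absorbed at codegen.gen — it re-runs but produces the same value, and the output's value is unchanged.

New value of assets.gen: 5.
Target commands that run: codegen.gen, trace.gen — 2 in total.
Values that change: trace.gen, utils.txt.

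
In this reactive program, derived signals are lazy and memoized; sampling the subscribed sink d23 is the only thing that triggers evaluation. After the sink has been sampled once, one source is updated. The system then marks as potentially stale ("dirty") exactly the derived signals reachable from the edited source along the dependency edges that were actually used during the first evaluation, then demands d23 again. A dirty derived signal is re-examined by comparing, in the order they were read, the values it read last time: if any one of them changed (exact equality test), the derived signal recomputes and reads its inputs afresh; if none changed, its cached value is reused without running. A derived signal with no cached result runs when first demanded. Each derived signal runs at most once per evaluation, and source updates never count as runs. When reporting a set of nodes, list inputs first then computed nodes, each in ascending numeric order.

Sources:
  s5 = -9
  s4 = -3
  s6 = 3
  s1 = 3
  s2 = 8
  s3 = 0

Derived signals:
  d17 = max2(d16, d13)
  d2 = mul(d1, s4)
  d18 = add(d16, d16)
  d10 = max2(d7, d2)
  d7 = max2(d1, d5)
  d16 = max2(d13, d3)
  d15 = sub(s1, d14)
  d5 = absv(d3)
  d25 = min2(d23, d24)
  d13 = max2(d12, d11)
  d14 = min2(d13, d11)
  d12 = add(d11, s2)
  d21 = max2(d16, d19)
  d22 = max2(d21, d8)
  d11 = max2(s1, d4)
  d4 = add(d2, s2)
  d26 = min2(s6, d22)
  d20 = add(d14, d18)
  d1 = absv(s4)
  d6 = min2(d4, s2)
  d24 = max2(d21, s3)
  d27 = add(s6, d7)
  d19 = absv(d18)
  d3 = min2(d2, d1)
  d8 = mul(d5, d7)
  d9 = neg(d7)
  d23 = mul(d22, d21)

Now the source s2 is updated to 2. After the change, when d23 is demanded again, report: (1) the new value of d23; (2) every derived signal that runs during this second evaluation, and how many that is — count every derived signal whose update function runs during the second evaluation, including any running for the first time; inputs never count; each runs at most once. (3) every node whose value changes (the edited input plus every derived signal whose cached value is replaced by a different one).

First demand of the output computes:
  d1 = absv(-3) = 3
  d2 = mul(3, -3) = -9
  d3 = min2(-9, 3) = -9
  d4 = add(-9, 8) = -1
  d5 = absv(-9) = 9
  d7 = max2(3, 9) = 9
  d8 = mul(9, 9) = 81
  d11 = max2(3, -1) = 3
  d12 = add(3, 8) = 11
  d13 = max2(11, 3) = 11
  d16 = max2(11, -9) = 11
  d18 = add(11, 11) = 22
  d19 = absv(22) = 22
  d21 = max2(11, 22) = 22
  d22 = max2(22, 81) = 81
  d23 = mul(81, 22) = 1782

After the edit, cleaning proceeds:
  d4: a read changed (s2 8->2) — executes, giving -7.
  d11: a read changed (d4 -1->-7) — executes, giving 3 — identical to its old value.
  d12: a read changed (s2 8->2) — executes, giving 5.
  d13: a read changed (d12 11->5) — executes, giving 5.
  d16: a read changed (d13 11->5) — executes, giving 5.
  d18: a read changed (d16 11->5; d16 11->5) — executes, giving 10.
  d19: a read changed (d18 22->10) — executes, giving 10.
  d21: a read changed (d16 11->5; d19 22->10) — executes, giving 10.
  d22: a read changed (d21 22->10) — executes, giving 81 — identical to its old value.
  d23: a read changed (d21 22->10) — executes, giving 810.

Demanding d23 again yields 810.
10 derived signals run: d4, d11, d12, d13, d16, d18, d19, d21, d22, d23.
The nodes whose values change: s2, d4, d12, d13, d16, d18, d19, d21, d23.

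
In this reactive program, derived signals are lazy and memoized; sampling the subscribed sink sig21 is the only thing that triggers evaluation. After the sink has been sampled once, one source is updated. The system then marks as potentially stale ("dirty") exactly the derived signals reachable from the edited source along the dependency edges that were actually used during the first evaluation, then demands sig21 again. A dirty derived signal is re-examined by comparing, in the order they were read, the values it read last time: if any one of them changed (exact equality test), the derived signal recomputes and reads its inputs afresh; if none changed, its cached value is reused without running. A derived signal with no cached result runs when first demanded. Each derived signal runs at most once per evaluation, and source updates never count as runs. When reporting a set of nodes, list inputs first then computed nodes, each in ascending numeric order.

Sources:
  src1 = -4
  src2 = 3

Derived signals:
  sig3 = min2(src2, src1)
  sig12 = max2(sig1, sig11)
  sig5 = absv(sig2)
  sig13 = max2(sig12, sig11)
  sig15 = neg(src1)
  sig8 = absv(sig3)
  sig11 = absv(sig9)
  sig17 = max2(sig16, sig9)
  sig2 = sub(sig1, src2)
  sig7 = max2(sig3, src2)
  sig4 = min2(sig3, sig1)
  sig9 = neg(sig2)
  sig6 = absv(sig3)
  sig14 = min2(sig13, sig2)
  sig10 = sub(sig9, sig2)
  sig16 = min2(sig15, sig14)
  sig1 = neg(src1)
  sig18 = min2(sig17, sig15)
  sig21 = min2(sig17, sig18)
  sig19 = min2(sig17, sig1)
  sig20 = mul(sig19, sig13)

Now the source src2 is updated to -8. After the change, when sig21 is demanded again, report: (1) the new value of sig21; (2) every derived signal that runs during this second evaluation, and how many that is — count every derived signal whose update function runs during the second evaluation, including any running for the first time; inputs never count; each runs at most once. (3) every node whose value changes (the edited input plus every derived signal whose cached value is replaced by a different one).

First demand of the output computes:
  sig1 = neg(-4) = 4
  sig2 = sub(4, 3) = 1
  sig9 = neg(1) = -1
  sig11 = absv(-1) = 1
  sig12 = max2(4, 1) = 4
  sig13 = max2(4, 1) = 4
  sig14 = min2(4, 1) = 1
  sig15 = neg(-4) = 4
  sig16 = min2(4, 1) = 1
  sig17 = max2(1, -1) = 1
  sig18 = min2(1, 4) = 1
  sig21 = min2(1, 1) = 1

After the edit, cleaning proceeds:
  sig2: a read changed (src2 3->-8) — executes, giving 12.
  sig9: a read changed (sig2 1->12) — executes, giving -12.
  sig11: a read changed (sig9 -1->-12) — executes, giving 12.
  sig12: a read changed (sig11 1->12) — executes, giving 12.
  sig13: a read changed (sig12 4->12; sig11 1->12) — executes, giving 12.
  sig14: a read changed (sig13 4->12; sig2 1->12) — executes, giving 12.
  sig16: a read changed (sig14 1->12) — executes, giving 4.
  sig17: a read changed (sig16 1->4; sig9 -1->-12) — executes, giving 4.
  sig18: a read changed (sig17 1->4) — executes, giving 4.
  sig21: a read changed (sig17 1->4; sig18 1->4) — executes, giving 4.

Demanding sig21 again yields 4.
10 derived signals run: sig2, sig9, sig11, sig12, sig13, sig14, sig16, sig17, sig18, sig21.
The nodes whose values change: src2, sig2, sig9, sig11, sig12, sig13, sig14, sig16, sig17, sig18, sig21.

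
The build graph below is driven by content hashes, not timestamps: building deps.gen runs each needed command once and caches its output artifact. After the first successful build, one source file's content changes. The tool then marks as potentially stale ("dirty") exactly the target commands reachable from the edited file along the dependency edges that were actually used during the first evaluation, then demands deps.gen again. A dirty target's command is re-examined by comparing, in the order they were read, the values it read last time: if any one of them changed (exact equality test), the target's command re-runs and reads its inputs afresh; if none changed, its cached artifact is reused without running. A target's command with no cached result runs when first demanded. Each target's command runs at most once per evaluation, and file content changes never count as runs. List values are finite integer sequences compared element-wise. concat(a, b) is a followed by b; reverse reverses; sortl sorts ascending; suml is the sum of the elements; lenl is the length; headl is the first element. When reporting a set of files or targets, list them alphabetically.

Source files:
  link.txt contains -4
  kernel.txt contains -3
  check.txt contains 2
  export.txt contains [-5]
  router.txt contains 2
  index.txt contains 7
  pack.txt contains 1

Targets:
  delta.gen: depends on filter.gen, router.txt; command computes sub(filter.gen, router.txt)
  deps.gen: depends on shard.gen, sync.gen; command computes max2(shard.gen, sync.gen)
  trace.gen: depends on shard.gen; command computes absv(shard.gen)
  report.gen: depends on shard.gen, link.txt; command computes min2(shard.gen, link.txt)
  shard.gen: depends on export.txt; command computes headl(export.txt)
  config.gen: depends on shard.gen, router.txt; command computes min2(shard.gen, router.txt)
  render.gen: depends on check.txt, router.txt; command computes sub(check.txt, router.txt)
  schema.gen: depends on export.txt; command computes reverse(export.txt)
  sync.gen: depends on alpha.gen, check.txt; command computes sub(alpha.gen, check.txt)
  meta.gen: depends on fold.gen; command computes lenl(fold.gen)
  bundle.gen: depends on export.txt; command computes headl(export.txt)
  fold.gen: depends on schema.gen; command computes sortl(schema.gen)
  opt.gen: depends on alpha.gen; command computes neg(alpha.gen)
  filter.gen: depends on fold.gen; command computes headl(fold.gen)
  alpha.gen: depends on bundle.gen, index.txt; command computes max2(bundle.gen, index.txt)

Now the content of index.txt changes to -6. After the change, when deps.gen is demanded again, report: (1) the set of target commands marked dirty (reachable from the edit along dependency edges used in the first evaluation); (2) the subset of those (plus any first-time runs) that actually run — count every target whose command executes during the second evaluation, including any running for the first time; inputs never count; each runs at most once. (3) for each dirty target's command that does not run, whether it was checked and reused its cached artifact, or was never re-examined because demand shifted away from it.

Dirty set: alpha.gen, deps.gen, sync.gen.
Run set: alpha.gen, deps.gen, sync.gen (3 run).
All dirty target commands ended up running.

Initial pass — values computed on the first demand:
  bundle.gen = headl([-5]) = -5
  alpha.gen = max2(-5, 7) = 7
  shard.gen = headl([-5]) = -5
  sync.gen = sub(7, 2) = 5
  deps.gen = max2(-5, 5) = 5

Second demand — change propagation:
  alpha.gen: re-runs because index.txt 7->-6; new result -5.
  sync.gen: re-runs because alpha.gen 7->-5; new result -7.
  deps.gen: re-runs because sync.gen 5->-7; new result -5.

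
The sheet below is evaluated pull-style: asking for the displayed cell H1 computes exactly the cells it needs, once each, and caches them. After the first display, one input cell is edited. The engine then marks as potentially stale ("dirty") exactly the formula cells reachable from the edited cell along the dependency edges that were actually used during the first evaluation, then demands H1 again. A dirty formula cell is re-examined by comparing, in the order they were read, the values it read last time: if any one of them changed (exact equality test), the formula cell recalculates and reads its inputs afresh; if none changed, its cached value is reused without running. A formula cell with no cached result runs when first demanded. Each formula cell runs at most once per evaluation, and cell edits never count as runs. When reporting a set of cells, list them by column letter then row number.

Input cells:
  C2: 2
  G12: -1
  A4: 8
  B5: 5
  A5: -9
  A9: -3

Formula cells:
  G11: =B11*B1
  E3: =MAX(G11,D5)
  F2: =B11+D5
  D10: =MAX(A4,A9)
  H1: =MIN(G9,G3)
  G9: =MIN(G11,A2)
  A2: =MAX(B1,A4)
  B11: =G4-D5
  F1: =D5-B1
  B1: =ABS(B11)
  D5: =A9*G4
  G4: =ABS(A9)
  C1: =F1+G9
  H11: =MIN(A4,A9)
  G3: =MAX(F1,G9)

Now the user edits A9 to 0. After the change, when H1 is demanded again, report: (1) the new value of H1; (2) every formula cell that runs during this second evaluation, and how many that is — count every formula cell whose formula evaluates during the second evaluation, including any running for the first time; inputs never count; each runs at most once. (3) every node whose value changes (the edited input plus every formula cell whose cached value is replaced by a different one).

First demand of the output computes:
  G4 = ABS(-3) = 3
  D5 = -3 * 3 = -9
  B11 = 3 - -9 = 12
  B1 = ABS(12) = 12
  A2 = MAX(12, 8) = 12
  F1 = -9 - 12 = -21
  G11 = 12 * 12 = 144
  G9 = MIN(144, 12) = 12
  G3 = MAX(-21, 12) = 12
  H1 = MIN(12, 12) = 12

After the edit, cleaning proceeds:
  G4: a read changed (A9 -3->0) — executes, giving 0.
  D5: a read changed (A9 -3->0; G4 3->0) — executes, giving 0.
  B11: a read changed (G4 3->0; D5 -9->0) — executes, giving 0.
  B1: a read changed (B11 12->0) — executes, giving 0.
  A2: a read changed (B1 12->0) — executes, giving 8.
  F1: a read changed (D5 -9->0; B1 12->0) — executes, giving 0.
  G11: a read changed (B11 12->0; B1 12->0) — executes, giving 0.
  G9: a read changed (G11 144->0; A2 12->8) — executes, giving 0.
  G3: a read changed (F1 -21->0; G9 12->0) — executes, giving 0.
  H1: a read changed (G9 12->0; G3 12->0) — executes, giving 0.

Demanding H1 again yields 0.
10 formula cells run: A2, B1, B11, D5, F1, G3, G4, G9, G11, H1.
The nodes whose values change: A2, A9, B1, B11, D5, F1, G3, G4, G9, G11, H1.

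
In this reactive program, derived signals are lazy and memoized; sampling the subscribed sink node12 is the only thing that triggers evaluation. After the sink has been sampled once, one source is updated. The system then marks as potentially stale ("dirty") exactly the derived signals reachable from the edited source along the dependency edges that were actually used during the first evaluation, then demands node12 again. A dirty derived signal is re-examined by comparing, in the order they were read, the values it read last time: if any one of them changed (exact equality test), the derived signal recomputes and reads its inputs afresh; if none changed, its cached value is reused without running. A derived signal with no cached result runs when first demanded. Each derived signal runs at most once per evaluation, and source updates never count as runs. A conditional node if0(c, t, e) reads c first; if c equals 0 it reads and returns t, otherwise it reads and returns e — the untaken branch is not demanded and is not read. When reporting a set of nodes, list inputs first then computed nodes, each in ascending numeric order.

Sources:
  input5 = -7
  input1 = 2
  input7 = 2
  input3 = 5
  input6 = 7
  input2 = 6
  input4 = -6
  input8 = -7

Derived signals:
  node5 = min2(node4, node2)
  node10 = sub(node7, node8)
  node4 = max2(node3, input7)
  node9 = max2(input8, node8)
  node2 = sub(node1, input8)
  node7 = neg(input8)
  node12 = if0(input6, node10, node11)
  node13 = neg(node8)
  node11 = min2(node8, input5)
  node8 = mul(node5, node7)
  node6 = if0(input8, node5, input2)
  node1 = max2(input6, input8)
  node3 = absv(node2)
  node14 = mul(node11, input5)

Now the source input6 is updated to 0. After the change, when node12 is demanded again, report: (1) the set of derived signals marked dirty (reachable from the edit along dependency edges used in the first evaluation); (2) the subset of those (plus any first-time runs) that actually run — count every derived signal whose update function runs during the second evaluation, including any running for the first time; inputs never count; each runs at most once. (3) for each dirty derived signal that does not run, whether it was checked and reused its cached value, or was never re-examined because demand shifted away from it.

First demand of the output computes:
  node1 = max2(7, -7) = 7
  node2 = sub(7, -7) = 14
  node3 = absv(14) = 14
  node4 = max2(14, 2) = 14
  node5 = min2(14, 14) = 14
  node7 = neg(-7) = 7
  node8 = mul(14, 7) = 98
  node11 = min2(98, -7) = -7
  node12 = if0(input6=7 -> else branch node11) = -7

After the edit, cleaning proceeds:
  node1: a read changed (input6 7->0) — executes, giving 0.
  node2: a read changed (node1 7->0) — executes, giving 7.
  node3: a read changed (node2 14->7) — executes, giving 7.
  node4: a read changed (node3 14->7) — executes, giving 7.
  node5: a read changed (node4 14->7; node2 14->7) — executes, giving 7.
  node8: a read changed (node5 14->7) — executes, giving 49.
  node10: had never run; runs now, result -42.
  node11: stays stale; no demand reaches it after the flip.
  node12: a read changed (input6 7->0) — executes, giving -42.

Note the branch switch — demand abandons node11, which is never re-examined.

The edit dirties: node1, node2, node3, node4, node5, node8, node11, node12.
8 derived signals run: node1, node2, node3, node4, node5, node8, node10, node12.
Unvisited dirty nodes (no longer demanded): node11.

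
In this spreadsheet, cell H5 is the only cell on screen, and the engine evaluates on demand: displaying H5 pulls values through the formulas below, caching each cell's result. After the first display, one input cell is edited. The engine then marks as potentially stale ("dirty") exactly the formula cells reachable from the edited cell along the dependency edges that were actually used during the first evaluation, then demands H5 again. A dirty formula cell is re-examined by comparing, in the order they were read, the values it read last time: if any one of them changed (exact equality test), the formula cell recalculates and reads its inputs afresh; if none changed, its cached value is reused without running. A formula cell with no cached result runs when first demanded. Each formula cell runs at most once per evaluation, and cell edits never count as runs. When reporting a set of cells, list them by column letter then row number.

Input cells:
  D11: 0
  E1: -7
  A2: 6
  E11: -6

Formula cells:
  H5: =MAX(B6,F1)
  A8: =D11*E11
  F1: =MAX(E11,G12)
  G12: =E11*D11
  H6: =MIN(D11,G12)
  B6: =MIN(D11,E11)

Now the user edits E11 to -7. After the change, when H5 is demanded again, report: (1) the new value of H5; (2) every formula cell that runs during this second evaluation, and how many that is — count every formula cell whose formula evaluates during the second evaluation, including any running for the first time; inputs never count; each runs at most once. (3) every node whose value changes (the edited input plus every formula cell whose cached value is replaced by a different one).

Initial pass — values computed on the first demand:
  B6 = MIN(0, -6) = -6
  G12 = -6 * 0 = 0
  F1 = MAX(-6, 0) = 0
  H5 = MAX(-6, 0) = 0

Second demand — change propagation:
  B6: re-runs because E11 -6->-7; new result -7.
  G12: re-runs because E11 -6->-7; new result 0 (unchanged).
  F1: re-runs because E11 -6->-7; new result 0 (unchanged).
  H5: re-runs because B6 -6->-7; new result 0 (unchanged).

H5 now evaluates to 0.
Run set: B6, F1, G12, H5 (4 run).
Changed values: B6, E11.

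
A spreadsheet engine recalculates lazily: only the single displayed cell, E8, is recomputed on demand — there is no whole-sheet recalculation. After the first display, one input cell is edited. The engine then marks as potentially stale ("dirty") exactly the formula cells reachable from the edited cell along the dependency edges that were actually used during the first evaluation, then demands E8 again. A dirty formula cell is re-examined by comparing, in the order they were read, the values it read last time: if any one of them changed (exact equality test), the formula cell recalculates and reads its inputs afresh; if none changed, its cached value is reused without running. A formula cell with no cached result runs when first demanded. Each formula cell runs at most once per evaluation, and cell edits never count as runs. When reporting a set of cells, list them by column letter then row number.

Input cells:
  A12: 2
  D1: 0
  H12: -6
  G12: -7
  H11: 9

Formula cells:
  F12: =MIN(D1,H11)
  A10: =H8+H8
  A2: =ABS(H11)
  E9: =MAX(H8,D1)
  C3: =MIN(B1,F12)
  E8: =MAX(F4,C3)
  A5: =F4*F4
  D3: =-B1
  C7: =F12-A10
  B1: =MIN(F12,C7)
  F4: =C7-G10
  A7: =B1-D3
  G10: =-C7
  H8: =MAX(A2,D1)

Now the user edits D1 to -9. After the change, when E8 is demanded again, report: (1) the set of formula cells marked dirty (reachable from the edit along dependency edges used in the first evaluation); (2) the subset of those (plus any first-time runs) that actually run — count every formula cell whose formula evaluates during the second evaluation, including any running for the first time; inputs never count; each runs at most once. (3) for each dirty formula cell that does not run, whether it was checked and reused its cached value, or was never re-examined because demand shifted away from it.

First evaluation (everything demanded from the output):
  A2 = ABS(9) = 9
  F12 = MIN(0, 9) = 0
  H8 = MAX(9, 0) = 9
  A10 = 9 + 9 = 18
  C7 = 0 - 18 = -18
  B1 = MIN(0, -18) = -18
  C3 = MIN(-18, 0) = -18
  G10 = -(-18) = 18
  F4 = -18 - 18 = -36
  E8 = MAX(-36, -18) = -18

Propagation after the edit:
  F12: runs — D1 0->-9; result -9.
  H8: runs — D1 0->-9; result 9 (same value as before).
  A10: checked — values it read are unchanged (H8 unchanged, H8 unchanged); reused cached 18 without running.
  C7: runs — F12 0->-9; result -27.
  B1: runs — F12 0->-9; C7 -18->-27; result -27.
  C3: runs — B1 -18->-27; F12 0->-9; result -27.
  G10: runs — C7 -18->-27; result 27.
  F4: runs — C7 -18->-27; G10 18->27; result -54.
  E8: runs — F4 -36->-54; C3 -18->-27; result -27.

Key observation: the cutoff stops propagation at A10 — its inputs' values are unchanged, so it reuses its cache.

Marked dirty: A10, B1, C3, C7, E8, F4, F12, G10, H8.
Formula cells that run: B1, C3, C7, E8, F4, F12, G10, H8 — 8 in total.
Checked but reused from cache: A10.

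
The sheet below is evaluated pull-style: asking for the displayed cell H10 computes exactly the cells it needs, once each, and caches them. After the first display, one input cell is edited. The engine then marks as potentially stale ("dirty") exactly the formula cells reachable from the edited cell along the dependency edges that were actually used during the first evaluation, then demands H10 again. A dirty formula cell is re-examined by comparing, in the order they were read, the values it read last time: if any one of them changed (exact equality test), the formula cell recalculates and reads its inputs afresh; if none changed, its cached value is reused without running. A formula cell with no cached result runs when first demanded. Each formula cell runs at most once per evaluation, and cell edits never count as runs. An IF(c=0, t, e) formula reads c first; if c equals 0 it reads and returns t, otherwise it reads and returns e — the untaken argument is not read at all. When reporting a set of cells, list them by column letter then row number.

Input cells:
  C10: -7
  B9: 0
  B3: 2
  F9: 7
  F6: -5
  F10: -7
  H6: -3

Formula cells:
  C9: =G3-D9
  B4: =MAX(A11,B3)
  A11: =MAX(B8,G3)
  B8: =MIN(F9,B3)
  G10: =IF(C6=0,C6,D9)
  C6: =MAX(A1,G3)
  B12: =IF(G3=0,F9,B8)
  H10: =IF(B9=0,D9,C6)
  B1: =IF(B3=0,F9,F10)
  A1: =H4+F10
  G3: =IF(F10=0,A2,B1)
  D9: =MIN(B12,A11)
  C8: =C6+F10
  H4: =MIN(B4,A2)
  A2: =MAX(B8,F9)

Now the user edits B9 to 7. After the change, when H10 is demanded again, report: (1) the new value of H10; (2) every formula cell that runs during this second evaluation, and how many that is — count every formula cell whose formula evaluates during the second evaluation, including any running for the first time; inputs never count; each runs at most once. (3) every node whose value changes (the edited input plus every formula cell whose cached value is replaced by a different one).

First demand of the output computes:
  B1 = IF(B3=0: B3=2 -> else branch F10) = -7
  B8 = MIN(7, 2) = 2
  G3 = IF(F10=0: F10=-7 -> else branch B1) = -7
  A11 = MAX(2, -7) = 2
  B12 = IF(G3=0: G3=-7 -> else branch B8) = 2
  D9 = MIN(2, 2) = 2
  H10 = IF(B9=0: B9=0 -> then branch D9) = 2

After the edit, cleaning proceeds:
  A2: had never run; runs now, result 7.
  B4: had never run; runs now, result 2.
  H4: had never run; runs now, result 2.
  A1: had never run; runs now, result -5.
  C6: had never run; runs now, result -5.
  H10: a read changed (B9 0->7) — executes, giving -5.

Note the branch switch — A1, A2, B4, C6, H4 had no cache and run now for the first time.

Demanding H10 again yields -5.
6 formula cells run: A1, A2, B4, C6, H4, H10.
The nodes whose values change: B9, H10.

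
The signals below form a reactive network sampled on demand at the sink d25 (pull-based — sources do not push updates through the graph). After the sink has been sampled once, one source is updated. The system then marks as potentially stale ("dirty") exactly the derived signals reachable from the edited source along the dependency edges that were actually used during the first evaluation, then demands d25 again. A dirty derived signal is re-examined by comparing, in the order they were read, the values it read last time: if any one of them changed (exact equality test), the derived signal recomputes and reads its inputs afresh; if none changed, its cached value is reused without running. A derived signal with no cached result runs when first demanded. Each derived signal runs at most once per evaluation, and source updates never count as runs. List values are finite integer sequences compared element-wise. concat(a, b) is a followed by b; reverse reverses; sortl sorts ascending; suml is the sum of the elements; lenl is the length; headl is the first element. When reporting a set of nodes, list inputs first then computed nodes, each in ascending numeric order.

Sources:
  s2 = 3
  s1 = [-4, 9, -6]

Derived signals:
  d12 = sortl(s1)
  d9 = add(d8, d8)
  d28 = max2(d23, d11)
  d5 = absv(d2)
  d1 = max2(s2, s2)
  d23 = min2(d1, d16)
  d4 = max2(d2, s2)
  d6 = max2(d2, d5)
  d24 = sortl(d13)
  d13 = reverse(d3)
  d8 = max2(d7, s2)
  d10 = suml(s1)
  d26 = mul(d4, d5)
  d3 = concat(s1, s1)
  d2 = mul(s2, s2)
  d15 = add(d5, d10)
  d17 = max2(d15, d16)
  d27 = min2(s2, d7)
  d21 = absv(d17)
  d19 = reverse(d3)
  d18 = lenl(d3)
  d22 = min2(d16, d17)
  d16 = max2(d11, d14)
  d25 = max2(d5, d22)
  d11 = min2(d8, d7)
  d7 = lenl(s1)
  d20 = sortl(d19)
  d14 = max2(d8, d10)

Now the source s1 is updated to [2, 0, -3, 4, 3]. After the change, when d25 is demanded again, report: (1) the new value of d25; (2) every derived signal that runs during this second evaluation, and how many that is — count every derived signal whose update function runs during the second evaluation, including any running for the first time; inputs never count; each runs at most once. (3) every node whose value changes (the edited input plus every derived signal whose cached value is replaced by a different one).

d25 now evaluates to 9.
Run set: d7, d8, d10, d11, d14, d15, d16, d17, d22, d25 (10 run).
Changed values: s1, d7, d8, d10, d11, d14, d15, d16, d17, d22.

Initial pass — values computed on the first demand:
  d2 = mul(3, 3) = 9
  d5 = absv(9) = 9
  d7 = lenl([-4, 9, -6]) = 3
  d8 = max2(3, 3) = 3
  d10 = suml([-4, 9, -6]) = -1
  d11 = min2(3, 3) = 3
  d14 = max2(3, -1) = 3
  d15 = add(9, -1) = 8
  d16 = max2(3, 3) = 3
  d17 = max2(8, 3) = 8
  d22 = min2(3, 8) = 3
  d25 = max2(9, 3) = 9

Second demand — change propagation:
  d7: re-runs because s1 [-4, 9, -6]->[2, 0, -3, 4, 3]; new result 5.
  d8: re-runs because d7 3->5; new result 5.
  d10: re-runs because s1 [-4, 9, -6]->[2, 0, -3, 4, 3]; new result 6.
  d11: re-runs because d8 3->5; d7 3->5; new result 5.
  d14: re-runs because d8 3->5; d10 -1->6; new result 6.
  d15: re-runs because d10 -1->6; new result 15.
  d16: re-runs because d11 3->5; d14 3->6; new result 6.
  d17: re-runs because d15 8->15; d16 3->6; new result 15.
  d22: re-runs because d16 3->6; d17 8->15; new result 6.
  d25: re-runs because d22 3->6; new result 9 (unchanged).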